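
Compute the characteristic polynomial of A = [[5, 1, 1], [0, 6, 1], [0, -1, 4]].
xI - A = [[x - 5, -1, -1], [0, x - 6, -1], [0, 1, x - 4]].

Expanding det(xI - A) along the first row:
det(xI - A) = + (x - 5)·det([[x - 6, -1], [1, x - 4]]) - (-1)·det([[0, -1], [0, x - 4]]) + (-1)·det([[0, x - 6], [0, 1]]).

Evaluating gives χ_A(x) = x^3 - 15x^2 + 75x - 125 = (x - 5)^3.

χ_A(x) = (x - 5)^3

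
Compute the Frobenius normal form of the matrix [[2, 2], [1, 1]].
The invariant factors of A (the non-unit diagonal entries of the Smith normal form of xI - A over ℚ[x]) are x(x - 3), each dividing the next. The characteristic polynomial is their product, x(x - 3).

The rational canonical form is the block-diagonal matrix of companion matrices C(f_i):
R = [[0, 0], [1, 3]].

R = [[0, 0], [1, 3]]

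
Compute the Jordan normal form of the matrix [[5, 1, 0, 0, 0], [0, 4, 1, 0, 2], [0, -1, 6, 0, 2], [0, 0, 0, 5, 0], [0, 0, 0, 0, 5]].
The characteristic polynomial is det(xI - A) = (x - 5)^5, so the eigenvalues are 5 (algebraic multiplicity 5).

For λ = 5: rank(A - 5I) = 2, rank((A - 5I)^2) = 1, rank((A - 5I)^3) = 0. The eigenspace has dimension 5 - 2 = 3, so there are 3 Jordan blocks; the rank sequence gives block sizes [3, 1, 1].

Assembling the blocks gives the Jordan form J above.

J = [[5, 1, 0, 0, 0], [0, 5, 1, 0, 0], [0, 0, 5, 0, 0], [0, 0, 0, 5, 0], [0, 0, 0, 0, 5]]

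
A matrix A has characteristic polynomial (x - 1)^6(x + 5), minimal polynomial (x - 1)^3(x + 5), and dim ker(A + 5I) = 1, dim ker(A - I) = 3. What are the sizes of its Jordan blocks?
Jordan blocks: (-5, 1), (1, 3), (1, 2), (1, 1)

λ = -5: algebraic multiplicity 1 (exponent in χ_A), largest block size 1 (exponent in m_A), 1 block (geometric multiplicity). This forces block sizes [1].
λ = 1: algebraic multiplicity 6 (exponent in χ_A), largest block size 3 (exponent in m_A), 3 blocks (geometric multiplicity). These force block sizes [3, 2, 1].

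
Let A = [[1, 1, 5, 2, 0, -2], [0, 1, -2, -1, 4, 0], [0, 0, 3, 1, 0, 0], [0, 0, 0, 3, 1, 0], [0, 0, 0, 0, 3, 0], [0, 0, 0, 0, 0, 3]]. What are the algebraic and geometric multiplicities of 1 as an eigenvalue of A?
The characteristic polynomial is (x - 3)^4(x - 1)^2, so the factor x - 1 appears with exponent 2: the algebraic multiplicity is 2.

rank(A - I) = 5, so the eigenspace has dimension 6 - 5 = 1: the geometric multiplicity is 1.

Since 1 < 2, A is not diagonalizable.

algebraic multiplicity 2, geometric multiplicity 1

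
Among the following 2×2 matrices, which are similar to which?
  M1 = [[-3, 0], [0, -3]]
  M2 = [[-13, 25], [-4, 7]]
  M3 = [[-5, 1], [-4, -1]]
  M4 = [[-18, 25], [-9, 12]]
Characteristic polynomials: χ_{M1} = (x + 3)^2, χ_{M2} = (x + 3)^2, χ_{M3} = (x + 3)^2, χ_{M4} = (x + 3)^2.

{M1}: invariant factors x + 3, x + 3.

{M2, M3, M4}: invariant factors (x + 3)^2.

Matrices are similar if and only if their invariant-factor lists agree; the partition into similarity classes is {M1}, {M2, M3, M4}.

2 classes: {M1}, {M2, M3, M4}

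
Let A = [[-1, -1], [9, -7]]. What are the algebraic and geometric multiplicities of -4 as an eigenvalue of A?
algebraic multiplicity 2, geometric multiplicity 1

The characteristic polynomial is (x + 4)^2, so the factor x + 4 appears with exponent 2: the algebraic multiplicity is 2.

rank(A + 4I) = 1, so the eigenspace has dimension 2 - 1 = 1: the geometric multiplicity is 1.

Since 1 < 2, A is not diagonalizable.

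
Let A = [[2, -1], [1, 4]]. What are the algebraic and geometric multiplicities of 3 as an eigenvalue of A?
algebraic multiplicity 2, geometric multiplicity 1

The characteristic polynomial is (x - 3)^2, so the factor x - 3 appears with exponent 2: the algebraic multiplicity is 2.

rank(A - 3I) = 1, so the eigenspace has dimension 2 - 1 = 1: the geometric multiplicity is 1.

Since 1 < 2, A is not diagonalizable.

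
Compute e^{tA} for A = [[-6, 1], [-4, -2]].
A has Jordan form J = [[-4, 1], [0, -4]] with A = PJP^{-1}, so e^{tA} = P e^{tJ} P^{-1}.

For a Jordan block J_k(λ), e^{tJ_k(λ)} = e^{λt} · (I + tN + t^2 N^2/2! + ... + t^{k-1} N^{k-1}/(k-1)!) where N is the nilpotent superdiagonal part.

Assembling the blocks and conjugating back gives the entries of e^{tA} as shown above.

e^{tA} = [[(1 - 2*t)*e^{-4*t}, t*e^{-4*t}], [-4*t*e^{-4*t}, (2*t + 1)*e^{-4*t}]]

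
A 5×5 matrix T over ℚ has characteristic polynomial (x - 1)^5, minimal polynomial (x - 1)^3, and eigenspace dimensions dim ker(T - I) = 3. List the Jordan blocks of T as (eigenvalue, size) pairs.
Jordan blocks: (1, 3), (1, 1), (1, 1)

λ = 1: algebraic multiplicity 5 (exponent in χ_T), largest block size 3 (exponent in m_T), 3 blocks (geometric multiplicity). These force block sizes [3, 1, 1].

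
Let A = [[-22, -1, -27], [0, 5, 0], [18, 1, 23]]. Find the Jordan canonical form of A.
The characteristic polynomial is det(xI - A) = (x - 5)^2(x + 4), so the eigenvalues are -4 (algebraic multiplicity 1), 5 (algebraic multiplicity 2).

For λ = -4: algebraic multiplicity 1 gives one 1×1 block.

For λ = 5: rank(A - 5I) = 2, rank((A - 5I)^2) = 1. The eigenspace has dimension 3 - 2 = 1, so there is 1 Jordan block; the rank sequence gives block sizes [2].

Assembling the blocks gives the Jordan form J above.

J = [[-4, 0, 0], [0, 5, 1], [0, 0, 5]]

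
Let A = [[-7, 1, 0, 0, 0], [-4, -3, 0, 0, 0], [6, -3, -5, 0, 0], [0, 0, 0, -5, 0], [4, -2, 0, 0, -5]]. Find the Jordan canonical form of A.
The characteristic polynomial is det(xI - A) = (x + 5)^5, so the eigenvalues are -5 (algebraic multiplicity 5).

For λ = -5: rank(A + 5I) = 1, rank((A + 5I)^2) = 0. The eigenspace has dimension 5 - 1 = 4, so there are 4 Jordan blocks; the rank sequence gives block sizes [2, 1, 1, 1].

Assembling the blocks gives the Jordan form J above.

J = [[-5, 1, 0, 0, 0], [0, -5, 0, 0, 0], [0, 0, -5, 0, 0], [0, 0, 0, -5, 0], [0, 0, 0, 0, -5]]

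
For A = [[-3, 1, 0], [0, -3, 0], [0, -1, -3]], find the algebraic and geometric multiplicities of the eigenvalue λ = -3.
The characteristic polynomial is (x + 3)^3, so the factor x + 3 appears with exponent 3: the algebraic multiplicity is 3.

rank(A + 3I) = 1, so the eigenspace has dimension 3 - 1 = 2: the geometric multiplicity is 2.

Since 2 < 3, A is not diagonalizable.

algebraic multiplicity 3, geometric multiplicity 2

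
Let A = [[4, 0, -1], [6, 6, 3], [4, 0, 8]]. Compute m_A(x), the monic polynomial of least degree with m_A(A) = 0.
The characteristic polynomial factors as (x - 6)^3. The minimal polynomial is ∏(x - λ)^{k_λ} where k_λ is the size of the largest Jordan block at λ.

For λ = 6: rank(A - 6I) = 1, and the largest Jordan block has size 2 (the smallest k with rank((A - 6I)^k) = rank((A - 6I)^(k+1))).

So m_A(x) = (x - 6)^2.

m_A(x) = (x - 6)^2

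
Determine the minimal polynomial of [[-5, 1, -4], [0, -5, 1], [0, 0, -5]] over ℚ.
m_A(x) = (x + 5)^3

The characteristic polynomial factors as (x + 5)^3. The minimal polynomial is ∏(x - λ)^{k_λ} where k_λ is the size of the largest Jordan block at λ.

For λ = -5: rank(A + 5I) = 2, and the largest Jordan block has size 3 (the smallest k with rank((A + 5I)^k) = rank((A + 5I)^(k+1))).

So m_A(x) = (x + 5)^3.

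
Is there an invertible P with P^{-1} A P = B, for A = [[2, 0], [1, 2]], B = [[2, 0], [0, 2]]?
Both have characteristic polynomial (x - 2)^2, but the minimal polynomial of A is (x - 2)^2 while the minimal polynomial of B is x - 2. The minimal polynomial is a similarity invariant, so A and B are not similar.

No.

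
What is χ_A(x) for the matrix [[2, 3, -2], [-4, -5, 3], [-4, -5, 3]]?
xI - A = [[x - 2, -3, 2], [4, x + 5, -3], [4, 5, x - 3]].

Expanding det(xI - A) along the first row:
det(xI - A) = + (x - 2)·det([[x + 5, -3], [5, x - 3]]) - (-3)·det([[4, -3], [4, x - 3]]) + (2)·det([[4, x + 5], [4, 5]]).

Evaluating gives χ_A(x) = x^3.

χ_A(x) = x^3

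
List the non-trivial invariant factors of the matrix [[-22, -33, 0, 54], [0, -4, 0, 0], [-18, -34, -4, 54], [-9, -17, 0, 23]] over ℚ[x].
The Jordan structure of A has elementary divisors (x + 4)^2, (x + 4), (x - 5). Arranging the block sizes at each eigenvalue in decreasing order and taking row products gives the invariant factors.

Invariant factors (smallest first, each dividing the next): x + 4, (x - 5)(x + 4)^2.

Check: the last factor (x - 5)(x + 4)^2 is the minimal polynomial, and the product (x - 5)(x + 4)^3 is the characteristic polynomial.

x + 4, (x - 5)(x + 4)^2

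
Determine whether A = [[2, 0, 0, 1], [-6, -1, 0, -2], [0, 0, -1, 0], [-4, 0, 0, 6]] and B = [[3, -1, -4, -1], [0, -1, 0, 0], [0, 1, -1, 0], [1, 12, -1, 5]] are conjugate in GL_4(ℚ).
No.

Both have characteristic polynomial (x - 4)^2(x + 1)^2, but the minimal polynomial of A is (x - 4)^2(x + 1) while the minimal polynomial of B is (x - 4)^2(x + 1)^2. The minimal polynomial is a similarity invariant, so A and B are not similar.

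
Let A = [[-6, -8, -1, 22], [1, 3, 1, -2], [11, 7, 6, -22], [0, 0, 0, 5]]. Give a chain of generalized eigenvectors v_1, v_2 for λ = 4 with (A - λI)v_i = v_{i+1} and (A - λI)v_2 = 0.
v_1 = [[0, 0, 1, 0]]^T, v_2 = [[-1, 1, 2, 0]]^T

We seek v_1 ∈ ker((A - 4I)^2) \ ker(A - 4I), then set v_{i+1} = (A - 4I) v_i.

One such chain is v_1 = [[0, 0, 1, 0]]^T, v_2 = [[-1, 1, 2, 0]]^T. Check: (A - 4I) v_2 = [[0, 0, 0, 0]]^T = 0.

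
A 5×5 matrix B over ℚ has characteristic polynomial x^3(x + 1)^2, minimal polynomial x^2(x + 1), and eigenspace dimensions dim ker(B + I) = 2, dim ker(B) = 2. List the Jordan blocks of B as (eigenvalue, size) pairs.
Jordan blocks: (-1, 1), (-1, 1), (0, 2), (0, 1)

λ = -1: algebraic multiplicity 2 (exponent in χ_B), largest block size 1 (exponent in m_B), 2 blocks (geometric multiplicity). These force block sizes [1, 1].
λ = 0: algebraic multiplicity 3 (exponent in χ_B), largest block size 2 (exponent in m_B), 2 blocks (geometric multiplicity). These force block sizes [2, 1].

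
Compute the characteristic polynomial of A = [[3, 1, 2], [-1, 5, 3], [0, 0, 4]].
xI - A = [[x - 3, -1, -2], [1, x - 5, -3], [0, 0, x - 4]].

Expanding det(xI - A) along the first row:
det(xI - A) = + (x - 3)·det([[x - 5, -3], [0, x - 4]]) - (-1)·det([[1, -3], [0, x - 4]]) + (-2)·det([[1, x - 5], [0, 0]]).

Evaluating gives χ_A(x) = x^3 - 12x^2 + 48x - 64 = (x - 4)^3.

χ_A(x) = (x - 4)^3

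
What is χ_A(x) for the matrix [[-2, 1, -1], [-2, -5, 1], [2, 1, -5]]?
xI - A = [[x + 2, -1, 1], [2, x + 5, -1], [-2, -1, x + 5]].

Expanding det(xI - A) along the first row:
det(xI - A) = + (x + 2)·det([[x + 5, -1], [-1, x + 5]]) - (-1)·det([[2, -1], [-2, x + 5]]) + (1)·det([[2, x + 5], [-2, -1]]).

Evaluating gives χ_A(x) = x^3 + 12x^2 + 48x + 64 = (x + 4)^3.

χ_A(x) = (x + 4)^3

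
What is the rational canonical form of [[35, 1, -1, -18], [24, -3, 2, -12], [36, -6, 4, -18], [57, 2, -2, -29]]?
The invariant factors of A (the non-unit diagonal entries of the Smith normal form of xI - A over ℚ[x]) are (x - 3)(x - 2)(x - 1)^2, each dividing the next. The characteristic polynomial is their product, (x - 3)(x - 2)(x - 1)^2.

The rational canonical form is the block-diagonal matrix of companion matrices C(f_i):
R = [[0, 0, 0, -6], [1, 0, 0, 17], [0, 1, 0, -17], [0, 0, 1, 7]].

R = [[0, 0, 0, -6], [1, 0, 0, 17], [0, 1, 0, -17], [0, 0, 1, 7]]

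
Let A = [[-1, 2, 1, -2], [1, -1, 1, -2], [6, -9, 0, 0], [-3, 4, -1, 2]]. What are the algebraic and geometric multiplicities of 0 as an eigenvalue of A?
algebraic multiplicity 4, geometric multiplicity 2

The characteristic polynomial is x^4, so the factor x appears with exponent 4: the algebraic multiplicity is 4.

rank(A) = 2, so the eigenspace has dimension 4 - 2 = 2: the geometric multiplicity is 2.

Since 2 < 4, A is not diagonalizable.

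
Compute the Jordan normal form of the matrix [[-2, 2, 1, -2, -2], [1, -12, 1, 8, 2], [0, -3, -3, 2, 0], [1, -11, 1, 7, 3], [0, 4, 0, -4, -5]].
J = [[-3, 1, 0, 0, 0], [0, -3, 1, 0, 0], [0, 0, -3, 0, 0], [0, 0, 0, -3, 1], [0, 0, 0, 0, -3]]

The characteristic polynomial is det(xI - A) = (x + 3)^5, so the eigenvalues are -3 (algebraic multiplicity 5).

For λ = -3: rank(A + 3I) = 3, rank((A + 3I)^2) = 1, rank((A + 3I)^3) = 0. The eigenspace has dimension 5 - 3 = 2, so there are 2 Jordan blocks; the rank sequence gives block sizes [3, 2].

Assembling the blocks gives the Jordan form J above.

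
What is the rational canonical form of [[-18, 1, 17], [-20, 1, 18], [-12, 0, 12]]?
R = [[0, 0, 12], [1, 0, -2], [0, 1, -5]]

The invariant factors of A (the non-unit diagonal entries of the Smith normal form of xI - A over ℚ[x]) are (x + 3)(x^2 + 2x - 4), each dividing the next. The characteristic polynomial is their product, (x + 3)(x^2 + 2x - 4).

The rational canonical form is the block-diagonal matrix of companion matrices C(f_i):
R = [[0, 0, 12], [1, 0, -2], [0, 1, -5]].

Note the characteristic polynomial does not split into linear factors over ℚ, so A has no Jordan form over ℚ; the rational canonical form exists over any field.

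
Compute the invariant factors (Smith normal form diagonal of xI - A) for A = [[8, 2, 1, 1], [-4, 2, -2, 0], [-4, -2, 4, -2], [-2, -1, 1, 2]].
The Jordan structure of A has elementary divisors (x - 4)^3, (x - 4). Arranging the block sizes at each eigenvalue in decreasing order and taking row products gives the invariant factors.

Invariant factors (smallest first, each dividing the next): x - 4, (x - 4)^3.

Check: the last factor (x - 4)^3 is the minimal polynomial, and the product (x - 4)^4 is the characteristic polynomial.

x - 4, (x - 4)^3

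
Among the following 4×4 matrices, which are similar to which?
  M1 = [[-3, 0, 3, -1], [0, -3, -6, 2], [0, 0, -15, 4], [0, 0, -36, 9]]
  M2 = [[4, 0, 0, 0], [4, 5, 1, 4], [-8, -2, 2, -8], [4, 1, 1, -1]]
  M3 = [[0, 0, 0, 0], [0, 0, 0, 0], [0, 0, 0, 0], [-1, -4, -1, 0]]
Characteristic polynomials: χ_{M1} = (x + 3)^4, χ_{M2} = (x - 4)^2(x - 1)^2, χ_{M3} = x^4.

{M1}: invariant factors x + 3, x + 3, (x + 3)^2.

{M2}: invariant factors x - 4, (x - 4)(x - 1)^2.

{M3}: invariant factors x, x, x^2.

Matrices are similar if and only if their invariant-factor lists agree; the partition into similarity classes is {M1}, {M2}, {M3}.

3 classes: {M1}, {M2}, {M3}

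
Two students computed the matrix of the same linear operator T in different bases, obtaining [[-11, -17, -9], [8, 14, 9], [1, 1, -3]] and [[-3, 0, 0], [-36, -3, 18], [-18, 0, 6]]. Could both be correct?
No.

Both have characteristic polynomial (x - 6)(x + 3)^2, but the minimal polynomial of A is (x - 6)(x + 3)^2 while the minimal polynomial of B is (x - 6)(x + 3). The minimal polynomial is a similarity invariant, so A and B are not similar.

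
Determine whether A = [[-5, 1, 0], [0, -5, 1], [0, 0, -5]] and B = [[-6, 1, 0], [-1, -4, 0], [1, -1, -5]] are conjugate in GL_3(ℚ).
No.

Both have characteristic polynomial (x + 5)^3, but the minimal polynomial of A is (x + 5)^3 while the minimal polynomial of B is (x + 5)^2. The minimal polynomial is a similarity invariant, so A and B are not similar.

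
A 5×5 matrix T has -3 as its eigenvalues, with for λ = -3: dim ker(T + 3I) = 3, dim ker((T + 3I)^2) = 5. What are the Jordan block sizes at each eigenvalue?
Jordan blocks: (-3, 2), (-3, 2), (-3, 1)

λ = -3: successive nullity increments [3, 2] count blocks of size ≥ k; block sizes are [2, 2, 1].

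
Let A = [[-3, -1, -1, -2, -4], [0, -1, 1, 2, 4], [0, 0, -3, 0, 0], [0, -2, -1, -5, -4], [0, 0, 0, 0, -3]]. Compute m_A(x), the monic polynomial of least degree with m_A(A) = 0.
The characteristic polynomial factors as (x + 3)^5. The minimal polynomial is ∏(x - λ)^{k_λ} where k_λ is the size of the largest Jordan block at λ.

For λ = -3: rank(A + 3I) = 2, and the largest Jordan block has size 3 (the smallest k with rank((A + 3I)^k) = rank((A + 3I)^(k+1))).

So m_A(x) = (x + 3)^3.

m_A(x) = (x + 3)^3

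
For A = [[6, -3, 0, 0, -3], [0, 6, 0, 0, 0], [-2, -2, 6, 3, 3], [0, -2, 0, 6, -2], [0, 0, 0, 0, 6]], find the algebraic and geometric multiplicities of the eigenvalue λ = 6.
The characteristic polynomial is (x - 6)^5, so the factor x - 6 appears with exponent 5: the algebraic multiplicity is 5.

rank(A - 6I) = 2, so the eigenspace has dimension 5 - 2 = 3: the geometric multiplicity is 3.

Since 3 < 5, A is not diagonalizable.

algebraic multiplicity 5, geometric multiplicity 3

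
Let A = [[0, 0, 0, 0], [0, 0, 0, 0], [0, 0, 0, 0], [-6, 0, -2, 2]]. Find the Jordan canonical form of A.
The characteristic polynomial is det(xI - A) = x^3(x - 2), so the eigenvalues are 0 (algebraic multiplicity 3), 2 (algebraic multiplicity 1).

For λ = 0: rank(A) = 1. The eigenspace has dimension 4 - 1 = 3, so there are 3 Jordan blocks; the rank sequence gives block sizes [1, 1, 1].

For λ = 2: algebraic multiplicity 1 gives one 1×1 block.

Assembling the blocks gives the Jordan form J above.

J = [[0, 0, 0, 0], [0, 0, 0, 0], [0, 0, 0, 0], [0, 0, 0, 2]]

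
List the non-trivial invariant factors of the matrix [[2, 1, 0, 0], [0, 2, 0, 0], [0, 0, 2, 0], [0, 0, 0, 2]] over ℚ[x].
x - 2, x - 2, (x - 2)^2

The Jordan structure of A has elementary divisors (x - 2)^2, (x - 2), (x - 2). Arranging the block sizes at each eigenvalue in decreasing order and taking row products gives the invariant factors.

Invariant factors (smallest first, each dividing the next): x - 2, x - 2, (x - 2)^2.

Check: the last factor (x - 2)^2 is the minimal polynomial, and the product (x - 2)^4 is the characteristic polynomial.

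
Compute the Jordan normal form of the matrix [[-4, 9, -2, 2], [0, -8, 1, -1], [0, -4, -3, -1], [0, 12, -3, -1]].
The characteristic polynomial is det(xI - A) = (x + 4)^4, so the eigenvalues are -4 (algebraic multiplicity 4).

For λ = -4: rank(A + 4I) = 2, rank((A + 4I)^2) = 1, rank((A + 4I)^3) = 0. The eigenspace has dimension 4 - 2 = 2, so there are 2 Jordan blocks; the rank sequence gives block sizes [3, 1].

Assembling the blocks gives the Jordan form J above.

J = [[-4, 1, 0, 0], [0, -4, 1, 0], [0, 0, -4, 0], [0, 0, 0, -4]]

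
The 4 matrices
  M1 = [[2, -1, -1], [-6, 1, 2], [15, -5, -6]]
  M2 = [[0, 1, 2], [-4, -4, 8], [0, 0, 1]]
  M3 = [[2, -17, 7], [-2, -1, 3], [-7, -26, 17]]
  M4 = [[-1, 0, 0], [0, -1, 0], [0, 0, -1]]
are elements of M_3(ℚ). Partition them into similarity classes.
4 classes: {M1}, {M2}, {M3}, {M4}

Characteristic polynomials: χ_{M1} = (x + 1)^3, χ_{M2} = (x - 1)(x + 2)^2, χ_{M3} = (x - 6)^3, χ_{M4} = (x + 1)^3.

{M1}: invariant factors x + 1, (x + 1)^2.

{M2}: invariant factors (x - 1)(x + 2)^2.

{M3}: invariant factors (x - 6)^3.

{M4}: invariant factors x + 1, x + 1, x + 1.

Matrices are similar if and only if their invariant-factor lists agree; the partition into similarity classes is {M1}, {M2}, {M3}, {M4}.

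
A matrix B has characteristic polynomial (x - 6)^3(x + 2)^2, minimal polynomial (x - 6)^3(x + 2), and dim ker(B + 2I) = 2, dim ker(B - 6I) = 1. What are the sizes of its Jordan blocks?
λ = -2: algebraic multiplicity 2 (exponent in χ_B), largest block size 1 (exponent in m_B), 2 blocks (geometric multiplicity). These force block sizes [1, 1].
λ = 6: algebraic multiplicity 3 (exponent in χ_B), largest block size 3 (exponent in m_B), 1 block (geometric multiplicity). This forces block sizes [3].

Jordan blocks: (-2, 1), (-2, 1), (6, 3)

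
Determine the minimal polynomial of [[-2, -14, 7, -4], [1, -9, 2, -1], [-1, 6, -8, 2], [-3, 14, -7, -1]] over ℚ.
m_A(x) = (x + 5)^2

The characteristic polynomial factors as (x + 5)^4. The minimal polynomial is ∏(x - λ)^{k_λ} where k_λ is the size of the largest Jordan block at λ.

For λ = -5: rank(A + 5I) = 2, and the largest Jordan block has size 2 (the smallest k with rank((A + 5I)^k) = rank((A + 5I)^(k+1))).

So m_A(x) = (x + 5)^2.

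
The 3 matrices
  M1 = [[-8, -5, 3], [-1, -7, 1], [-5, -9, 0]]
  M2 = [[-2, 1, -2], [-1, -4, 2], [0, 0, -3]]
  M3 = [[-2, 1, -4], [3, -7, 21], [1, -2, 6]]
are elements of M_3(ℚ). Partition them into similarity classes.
Characteristic polynomials: χ_{M1} = (x + 5)^3, χ_{M2} = (x + 3)^3, χ_{M3} = (x + 1)^3.

{M1}: invariant factors (x + 5)^3.

{M2}: invariant factors x + 3, (x + 3)^2.

{M3}: invariant factors (x + 1)^3.

Matrices are similar if and only if their invariant-factor lists agree; the partition into similarity classes is {M1}, {M2}, {M3}.

3 classes: {M1}, {M2}, {M3}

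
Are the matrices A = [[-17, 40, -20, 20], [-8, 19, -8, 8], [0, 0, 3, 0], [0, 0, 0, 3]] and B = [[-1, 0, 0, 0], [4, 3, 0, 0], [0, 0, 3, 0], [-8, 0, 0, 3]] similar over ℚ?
Yes.

Two matrices over a field are similar if and only if they have the same invariant factors.

Both A and B have characteristic polynomial (x - 3)^3(x + 1) and minimal polynomial (x - 3)(x + 1). Computing further, both have invariant factors x - 3, x - 3, (x - 3)(x + 1). Hence A and B are similar.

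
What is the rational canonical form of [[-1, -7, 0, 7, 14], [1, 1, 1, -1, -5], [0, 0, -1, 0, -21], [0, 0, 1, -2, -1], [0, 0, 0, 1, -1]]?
R = [[0, -6, 0, 0, 0], [1, 0, 0, 0, 0], [0, 0, 0, 0, -24], [0, 0, 1, 0, -6], [0, 0, 0, 1, -4]]

The invariant factors of A (the non-unit diagonal entries of the Smith normal form of xI - A over ℚ[x]) are x^2 + 6, (x + 4)(x^2 + 6), each dividing the next. The characteristic polynomial is their product, (x + 4)(x^2 + 6)^2.

The rational canonical form is the block-diagonal matrix of companion matrices C(f_i):
R = [[0, -6, 0, 0, 0], [1, 0, 0, 0, 0], [0, 0, 0, 0, -24], [0, 0, 1, 0, -6], [0, 0, 0, 1, -4]].

Note the characteristic polynomial does not split into linear factors over ℚ, so A has no Jordan form over ℚ; the rational canonical form exists over any field.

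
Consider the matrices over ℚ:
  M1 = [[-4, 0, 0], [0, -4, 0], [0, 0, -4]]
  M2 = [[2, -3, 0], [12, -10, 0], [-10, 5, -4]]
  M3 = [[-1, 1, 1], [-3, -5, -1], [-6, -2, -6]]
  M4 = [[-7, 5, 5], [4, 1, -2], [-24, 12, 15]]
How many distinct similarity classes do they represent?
Characteristic polynomials: χ_{M1} = (x + 4)^3, χ_{M2} = (x + 4)^3, χ_{M3} = (x + 4)^3, χ_{M4} = (x - 3)^3.

{M1}: invariant factors x + 4, x + 4, x + 4.

{M2, M3}: invariant factors x + 4, (x + 4)^2.

{M4}: invariant factors x - 3, (x - 3)^2.

Matrices are similar if and only if their invariant-factor lists agree; the partition into similarity classes is {M1}, {M2, M3}, {M4}.

3 classes: {M1}, {M2, M3}, {M4}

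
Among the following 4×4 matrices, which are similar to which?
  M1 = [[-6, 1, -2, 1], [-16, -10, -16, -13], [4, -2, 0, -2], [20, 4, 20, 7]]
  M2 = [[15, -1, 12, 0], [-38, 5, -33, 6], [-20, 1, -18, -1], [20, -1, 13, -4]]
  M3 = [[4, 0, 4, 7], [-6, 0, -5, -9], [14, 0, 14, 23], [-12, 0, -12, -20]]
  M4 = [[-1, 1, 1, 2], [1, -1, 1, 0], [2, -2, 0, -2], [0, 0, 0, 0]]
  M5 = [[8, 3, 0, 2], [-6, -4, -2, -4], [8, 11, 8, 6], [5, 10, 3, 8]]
5 classes: {M1}, {M2}, {M3}, {M4}, {M5}

Characteristic polynomials: χ_{M1} = (x - 3)(x + 4)^3, χ_{M2} = (x - 4)^2(x + 5)^2, χ_{M3} = x^3(x + 2), χ_{M4} = x^3(x + 2), χ_{M5} = (x - 6)^2(x - 4)^2.

{M1}: invariant factors x + 4, (x - 3)(x + 4)^2.

{M2}: invariant factors (x - 4)^2(x + 5)^2.

{M3}: invariant factors x^3(x + 2).

{M4}: invariant factors x, x^2(x + 2).

{M5}: invariant factors (x - 6)^2(x - 4)^2.

Matrices are similar if and only if their invariant-factor lists agree; the partition into similarity classes is {M1}, {M2}, {M3}, {M4}, {M5}.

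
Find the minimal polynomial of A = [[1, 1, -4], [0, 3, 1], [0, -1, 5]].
m_A(x) = (x - 4)^2(x - 1)

The characteristic polynomial factors as (x - 4)^2(x - 1). The minimal polynomial is ∏(x - λ)^{k_λ} where k_λ is the size of the largest Jordan block at λ.

For λ = 1: rank(A - I) = 2, and the largest Jordan block has size 1 (the smallest k with rank((A - I)^k) = rank((A - I)^(k+1))).
For λ = 4: rank(A - 4I) = 2, and the largest Jordan block has size 2 (the smallest k with rank((A - 4I)^k) = rank((A - 4I)^(k+1))).

So m_A(x) = (x - 4)^2(x - 1).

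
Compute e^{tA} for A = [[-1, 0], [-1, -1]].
e^{tA} = [[e^{-t}, 0], [-t*e^{-t}, e^{-t}]]

A has Jordan form J = [[-1, 1], [0, -1]] with A = PJP^{-1}, so e^{tA} = P e^{tJ} P^{-1}.

For a Jordan block J_k(λ), e^{tJ_k(λ)} = e^{λt} · (I + tN + t^2 N^2/2! + ... + t^{k-1} N^{k-1}/(k-1)!) where N is the nilpotent superdiagonal part.

Assembling the blocks and conjugating back gives the entries of e^{tA} as shown above.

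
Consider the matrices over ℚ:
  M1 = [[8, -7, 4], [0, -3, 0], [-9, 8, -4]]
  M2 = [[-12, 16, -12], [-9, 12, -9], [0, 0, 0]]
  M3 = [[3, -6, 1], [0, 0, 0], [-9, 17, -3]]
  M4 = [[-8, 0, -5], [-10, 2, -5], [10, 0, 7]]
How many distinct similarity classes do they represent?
4 classes: {M1}, {M2}, {M3}, {M4}

Characteristic polynomials: χ_{M1} = (x - 2)^2(x + 3), χ_{M2} = x^3, χ_{M3} = x^3, χ_{M4} = (x - 2)^2(x + 3).

{M1}: invariant factors (x - 2)^2(x + 3).

{M2}: invariant factors x, x^2.

{M3}: invariant factors x^3.

{M4}: invariant factors x - 2, (x - 2)(x + 3).

Matrices are similar if and only if their invariant-factor lists agree; the partition into similarity classes is {M1}, {M2}, {M3}, {M4}.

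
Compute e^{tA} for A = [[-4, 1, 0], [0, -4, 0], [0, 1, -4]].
A has Jordan form J = [[-4, 1, 0], [0, -4, 0], [0, 0, -4]] with A = PJP^{-1}, so e^{tA} = P e^{tJ} P^{-1}.

For a Jordan block J_k(λ), e^{tJ_k(λ)} = e^{λt} · (I + tN + t^2 N^2/2! + ... + t^{k-1} N^{k-1}/(k-1)!) where N is the nilpotent superdiagonal part.

Assembling the blocks and conjugating back gives the entries of e^{tA} as shown above.

e^{tA} = [[e^{-4*t}, t*e^{-4*t}, 0], [0, e^{-4*t}, 0], [0, t*e^{-4*t}, e^{-4*t}]]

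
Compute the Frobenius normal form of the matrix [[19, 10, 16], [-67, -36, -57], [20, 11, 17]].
R = [[0, 0, 3], [1, 0, -4], [0, 1, 0]]

The invariant factors of A (the non-unit diagonal entries of the Smith normal form of xI - A over ℚ[x]) are x^3 + 4x - 3, each dividing the next. The characteristic polynomial is their product, x^3 + 4x - 3.

The rational canonical form is the block-diagonal matrix of companion matrices C(f_i):
R = [[0, 0, 3], [1, 0, -4], [0, 1, 0]].

Note the characteristic polynomial does not split into linear factors over ℚ, so A has no Jordan form over ℚ; the rational canonical form exists over any field.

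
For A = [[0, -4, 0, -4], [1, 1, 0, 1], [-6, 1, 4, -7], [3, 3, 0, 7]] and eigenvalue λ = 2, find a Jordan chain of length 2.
We seek v_1 ∈ ker((A - 2I)^2) \ ker(A - 2I), then set v_{i+1} = (A - 2I) v_i.

One such chain is v_1 = [[0, 1, -1, 0]]^T, v_2 = [[-4, -1, -1, 3]]^T. Check: (A - 2I) v_2 = [[0, 0, 0, 0]]^T = 0.

v_1 = [[0, 1, -1, 0]]^T, v_2 = [[-4, -1, -1, 3]]^T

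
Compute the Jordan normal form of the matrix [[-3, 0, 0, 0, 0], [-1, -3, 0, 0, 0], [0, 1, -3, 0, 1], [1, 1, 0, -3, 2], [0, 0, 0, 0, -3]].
J = [[-3, 1, 0, 0, 0], [0, -3, 1, 0, 0], [0, 0, -3, 0, 0], [0, 0, 0, -3, 1], [0, 0, 0, 0, -3]]

The characteristic polynomial is det(xI - A) = (x + 3)^5, so the eigenvalues are -3 (algebraic multiplicity 5).

For λ = -3: rank(A + 3I) = 3, rank((A + 3I)^2) = 1, rank((A + 3I)^3) = 0. The eigenspace has dimension 5 - 3 = 2, so there are 2 Jordan blocks; the rank sequence gives block sizes [3, 2].

Assembling the blocks gives the Jordan form J above.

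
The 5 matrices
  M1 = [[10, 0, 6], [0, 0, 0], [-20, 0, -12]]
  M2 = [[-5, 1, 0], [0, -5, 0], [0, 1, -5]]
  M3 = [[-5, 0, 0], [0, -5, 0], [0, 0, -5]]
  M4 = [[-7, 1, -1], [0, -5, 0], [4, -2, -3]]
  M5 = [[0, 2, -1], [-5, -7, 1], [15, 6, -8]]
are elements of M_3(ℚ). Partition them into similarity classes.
3 classes: {M1}, {M2, M4, M5}, {M3}

Characteristic polynomials: χ_{M1} = x^2(x + 2), χ_{M2} = (x + 5)^3, χ_{M3} = (x + 5)^3, χ_{M4} = (x + 5)^3, χ_{M5} = (x + 5)^3.

{M1}: invariant factors x, x(x + 2).

{M2, M4, M5}: invariant factors x + 5, (x + 5)^2.

{M3}: invariant factors x + 5, x + 5, x + 5.

Matrices are similar if and only if their invariant-factor lists agree; the partition into similarity classes is {M1}, {M2, M4, M5}, {M3}.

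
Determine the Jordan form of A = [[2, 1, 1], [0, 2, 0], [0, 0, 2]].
The characteristic polynomial is det(xI - A) = (x - 2)^3, so the eigenvalues are 2 (algebraic multiplicity 3).

For λ = 2: rank(A - 2I) = 1, rank((A - 2I)^2) = 0. The eigenspace has dimension 3 - 1 = 2, so there are 2 Jordan blocks; the rank sequence gives block sizes [2, 1].

Assembling the blocks gives the Jordan form J above.

J = [[2, 1, 0], [0, 2, 0], [0, 0, 2]]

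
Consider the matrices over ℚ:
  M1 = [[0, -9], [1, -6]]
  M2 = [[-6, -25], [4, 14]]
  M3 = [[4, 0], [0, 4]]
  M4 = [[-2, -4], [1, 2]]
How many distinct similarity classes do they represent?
4 classes: {M1}, {M2}, {M3}, {M4}

Characteristic polynomials: χ_{M1} = (x + 3)^2, χ_{M2} = (x - 4)^2, χ_{M3} = (x - 4)^2, χ_{M4} = x^2.

{M1}: invariant factors (x + 3)^2.

{M2}: invariant factors (x - 4)^2.

{M3}: invariant factors x - 4, x - 4.

{M4}: invariant factors x^2.

Matrices are similar if and only if their invariant-factor lists agree; the partition into similarity classes is {M1}, {M2}, {M3}, {M4}.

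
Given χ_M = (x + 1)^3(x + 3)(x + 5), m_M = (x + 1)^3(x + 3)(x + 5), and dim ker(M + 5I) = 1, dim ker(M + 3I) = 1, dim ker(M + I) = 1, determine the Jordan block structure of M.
λ = -5: algebraic multiplicity 1 (exponent in χ_M), largest block size 1 (exponent in m_M), 1 block (geometric multiplicity). This forces block sizes [1].
λ = -3: algebraic multiplicity 1 (exponent in χ_M), largest block size 1 (exponent in m_M), 1 block (geometric multiplicity). This forces block sizes [1].
λ = -1: algebraic multiplicity 3 (exponent in χ_M), largest block size 3 (exponent in m_M), 1 block (geometric multiplicity). This forces block sizes [3].

Jordan blocks: (-5, 1), (-3, 1), (-1, 3)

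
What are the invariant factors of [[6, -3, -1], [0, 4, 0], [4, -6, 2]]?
x - 4, (x - 4)^2

The Jordan structure of A has elementary divisors (x - 4)^2, (x - 4). Arranging the block sizes at each eigenvalue in decreasing order and taking row products gives the invariant factors.

Invariant factors (smallest first, each dividing the next): x - 4, (x - 4)^2.

Check: the last factor (x - 4)^2 is the minimal polynomial, and the product (x - 4)^3 is the characteristic polynomial.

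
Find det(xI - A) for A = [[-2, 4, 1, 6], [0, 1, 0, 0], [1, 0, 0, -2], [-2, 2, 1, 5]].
xI - A = [[x + 2, -4, -1, -6], [0, x - 1, 0, 0], [-1, 0, x, 2], [2, -2, -1, x - 5]].

Expanding det(xI - A) along the first row:
det(xI - A) = + (x + 2)·det([[x - 1, 0, 0], [0, x, 2], [-2, -1, x - 5]]) - (-4)·det([[0, 0, 0], [-1, x, 2], [2, -1, x - 5]]) + (-1)·det([[0, x - 1, 0], [-1, 0, 2], [2, -2, x - 5]]) - (-6)·det([[0, x - 1, 0], [-1, 0, x], [2, -2, -1]]).

Evaluating gives χ_A(x) = x^4 - 4x^3 + 6x^2 - 4x + 1 = (x - 1)^4.

χ_A(x) = (x - 1)^4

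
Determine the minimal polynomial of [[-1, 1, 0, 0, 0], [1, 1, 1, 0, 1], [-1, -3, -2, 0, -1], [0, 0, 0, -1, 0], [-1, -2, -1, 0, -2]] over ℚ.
The characteristic polynomial factors as (x + 1)^5. The minimal polynomial is ∏(x - λ)^{k_λ} where k_λ is the size of the largest Jordan block at λ.

For λ = -1: rank(A + I) = 2, and the largest Jordan block has size 3 (the smallest k with rank((A + I)^k) = rank((A + I)^(k+1))).

So m_A(x) = (x + 1)^3.

m_A(x) = (x + 1)^3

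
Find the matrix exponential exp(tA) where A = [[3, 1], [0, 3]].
A has Jordan form J = [[3, 1], [0, 3]] with A = PJP^{-1}, so e^{tA} = P e^{tJ} P^{-1}.

For a Jordan block J_k(λ), e^{tJ_k(λ)} = e^{λt} · (I + tN + t^2 N^2/2! + ... + t^{k-1} N^{k-1}/(k-1)!) where N is the nilpotent superdiagonal part.

Assembling the blocks and conjugating back gives the entries of e^{tA} as shown above.

e^{tA} = [[e^{3*t}, t*e^{3*t}], [0, e^{3*t}]]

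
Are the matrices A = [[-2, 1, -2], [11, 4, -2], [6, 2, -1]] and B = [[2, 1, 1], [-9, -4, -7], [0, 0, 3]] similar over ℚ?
Two matrices over a field are similar if and only if they have the same invariant factors.

Both A and B have characteristic polynomial (x - 3)(x + 1)^2 and minimal polynomial (x - 3)(x + 1)^2. Computing further, both have invariant factors (x - 3)(x + 1)^2. Hence A and B are similar.

Yes.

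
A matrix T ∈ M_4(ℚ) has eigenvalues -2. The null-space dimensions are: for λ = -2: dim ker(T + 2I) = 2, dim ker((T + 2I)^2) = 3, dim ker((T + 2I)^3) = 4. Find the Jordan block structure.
λ = -2: successive nullity increments [2, 1, 1] count blocks of size ≥ k; block sizes are [3, 1].

Jordan blocks: (-2, 3), (-2, 1)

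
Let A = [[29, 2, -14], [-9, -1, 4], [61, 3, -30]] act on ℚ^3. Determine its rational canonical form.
The invariant factors of A (the non-unit diagonal entries of the Smith normal form of xI - A over ℚ[x]) are (x - 1)(x^2 + 3x - 6), each dividing the next. The characteristic polynomial is their product, (x - 1)(x^2 + 3x - 6).

The rational canonical form is the block-diagonal matrix of companion matrices C(f_i):
R = [[0, 0, -6], [1, 0, 9], [0, 1, -2]].

Note the characteristic polynomial does not split into linear factors over ℚ, so A has no Jordan form over ℚ; the rational canonical form exists over any field.

R = [[0, 0, -6], [1, 0, 9], [0, 1, -2]]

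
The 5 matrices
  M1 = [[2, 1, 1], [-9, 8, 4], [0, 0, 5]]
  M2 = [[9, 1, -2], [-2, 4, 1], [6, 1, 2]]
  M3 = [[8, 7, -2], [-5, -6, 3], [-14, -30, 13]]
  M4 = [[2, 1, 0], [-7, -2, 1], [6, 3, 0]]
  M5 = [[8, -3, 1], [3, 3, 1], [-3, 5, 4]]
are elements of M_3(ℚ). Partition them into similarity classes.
2 classes: {M1, M2, M3, M5}, {M4}

Characteristic polynomials: χ_{M1} = (x - 5)^3, χ_{M2} = (x - 5)^3, χ_{M3} = (x - 5)^3, χ_{M4} = x^3, χ_{M5} = (x - 5)^3.

{M1, M2, M3, M5}: invariant factors (x - 5)^3.

{M4}: invariant factors x^3.

Matrices are similar if and only if their invariant-factor lists agree; the partition into similarity classes is {M1, M2, M3, M5}, {M4}.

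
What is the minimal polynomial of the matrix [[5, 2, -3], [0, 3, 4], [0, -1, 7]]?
m_A(x) = (x - 5)^3

The characteristic polynomial factors as (x - 5)^3. The minimal polynomial is ∏(x - λ)^{k_λ} where k_λ is the size of the largest Jordan block at λ.

For λ = 5: rank(A - 5I) = 2, and the largest Jordan block has size 3 (the smallest k with rank((A - 5I)^k) = rank((A - 5I)^(k+1))).

So m_A(x) = (x - 5)^3.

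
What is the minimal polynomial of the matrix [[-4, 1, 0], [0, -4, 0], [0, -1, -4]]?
m_A(x) = (x + 4)^2

The characteristic polynomial factors as (x + 4)^3. The minimal polynomial is ∏(x - λ)^{k_λ} where k_λ is the size of the largest Jordan block at λ.

For λ = -4: rank(A + 4I) = 1, and the largest Jordan block has size 2 (the smallest k with rank((A + 4I)^k) = rank((A + 4I)^(k+1))).

So m_A(x) = (x + 4)^2.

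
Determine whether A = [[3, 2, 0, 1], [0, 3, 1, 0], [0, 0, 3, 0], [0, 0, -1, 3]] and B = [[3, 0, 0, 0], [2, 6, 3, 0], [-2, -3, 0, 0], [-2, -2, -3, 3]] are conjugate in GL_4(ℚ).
Two matrices over a field are similar if and only if they have the same invariant factors.

Both A and B have characteristic polynomial (x - 3)^4 and minimal polynomial (x - 3)^3. Computing further, both have invariant factors x - 3, (x - 3)^3. Hence A and B are similar.

Yes.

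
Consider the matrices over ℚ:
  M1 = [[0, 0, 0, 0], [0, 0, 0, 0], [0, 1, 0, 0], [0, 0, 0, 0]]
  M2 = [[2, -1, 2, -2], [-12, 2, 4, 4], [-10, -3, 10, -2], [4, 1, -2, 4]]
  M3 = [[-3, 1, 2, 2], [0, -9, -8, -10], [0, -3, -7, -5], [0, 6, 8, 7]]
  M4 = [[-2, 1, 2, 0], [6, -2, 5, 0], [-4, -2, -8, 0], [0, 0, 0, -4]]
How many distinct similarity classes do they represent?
Characteristic polynomials: χ_{M1} = x^4, χ_{M2} = (x - 6)(x - 4)^3, χ_{M3} = (x + 3)^4, χ_{M4} = (x + 4)^4.

{M1}: invariant factors x, x, x^2.

{M2}: invariant factors x - 4, (x - 6)(x - 4)^2.

{M3}: invariant factors (x + 3)^2, (x + 3)^2.

{M4}: invariant factors x + 4, (x + 4)^3.

Matrices are similar if and only if their invariant-factor lists agree; the partition into similarity classes is {M1}, {M2}, {M3}, {M4}.

4 classes: {M1}, {M2}, {M3}, {M4}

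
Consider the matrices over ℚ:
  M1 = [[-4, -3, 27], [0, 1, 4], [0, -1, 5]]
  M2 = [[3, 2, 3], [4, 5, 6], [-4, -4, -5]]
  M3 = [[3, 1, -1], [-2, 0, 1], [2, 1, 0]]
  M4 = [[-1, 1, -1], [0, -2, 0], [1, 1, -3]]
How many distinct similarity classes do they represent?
Characteristic polynomials: χ_{M1} = (x - 3)^2(x + 4), χ_{M2} = (x - 1)^3, χ_{M3} = (x - 1)^3, χ_{M4} = (x + 2)^3.

{M1}: invariant factors (x - 3)^2(x + 4).

{M2, M3}: invariant factors x - 1, (x - 1)^2.

{M4}: invariant factors x + 2, (x + 2)^2.

Matrices are similar if and only if their invariant-factor lists agree; the partition into similarity classes is {M1}, {M2, M3}, {M4}.

3 classes: {M1}, {M2, M3}, {M4}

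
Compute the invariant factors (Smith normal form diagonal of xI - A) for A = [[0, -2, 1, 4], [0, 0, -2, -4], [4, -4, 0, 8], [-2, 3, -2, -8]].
The Jordan structure of A has elementary divisors (x + 2)^2, (x + 2)^2. Arranging the block sizes at each eigenvalue in decreasing order and taking row products gives the invariant factors.

Invariant factors (smallest first, each dividing the next): (x + 2)^2, (x + 2)^2.

Check: the last factor (x + 2)^2 is the minimal polynomial, and the product (x + 2)^4 is the characteristic polynomial.

(x + 2)^2, (x + 2)^2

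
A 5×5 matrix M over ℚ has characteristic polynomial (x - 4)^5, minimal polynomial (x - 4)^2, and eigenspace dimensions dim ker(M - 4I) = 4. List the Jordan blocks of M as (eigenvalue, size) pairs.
λ = 4: algebraic multiplicity 5 (exponent in χ_M), largest block size 2 (exponent in m_M), 4 blocks (geometric multiplicity). These force block sizes [2, 1, 1, 1].

Jordan blocks: (4, 2), (4, 1), (4, 1), (4, 1)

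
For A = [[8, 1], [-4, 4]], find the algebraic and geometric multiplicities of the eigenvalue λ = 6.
The characteristic polynomial is (x - 6)^2, so the factor x - 6 appears with exponent 2: the algebraic multiplicity is 2.

rank(A - 6I) = 1, so the eigenspace has dimension 2 - 1 = 1: the geometric multiplicity is 1.

Since 1 < 2, A is not diagonalizable.

algebraic multiplicity 2, geometric multiplicity 1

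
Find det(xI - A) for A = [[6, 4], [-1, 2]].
χ_A(x) = (x - 4)^2

xI - A = [[x - 6, -4], [1, x - 2]].

Expanding det(xI - A) along the first row:
det(xI - A) = + (x - 6)·det([[x - 2]]) - (-4)·det([[1]]).

Evaluating gives χ_A(x) = x^2 - 8x + 16 = (x - 4)^2.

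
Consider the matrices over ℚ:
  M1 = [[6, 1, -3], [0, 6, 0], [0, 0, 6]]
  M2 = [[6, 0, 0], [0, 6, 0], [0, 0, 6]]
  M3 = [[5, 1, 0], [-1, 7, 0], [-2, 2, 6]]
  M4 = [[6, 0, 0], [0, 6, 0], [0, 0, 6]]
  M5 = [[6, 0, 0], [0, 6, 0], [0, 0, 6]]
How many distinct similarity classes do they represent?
2 classes: {M1, M3}, {M2, M4, M5}

Characteristic polynomials: χ_{M1} = (x - 6)^3, χ_{M2} = (x - 6)^3, χ_{M3} = (x - 6)^3, χ_{M4} = (x - 6)^3, χ_{M5} = (x - 6)^3.

{M1, M3}: invariant factors x - 6, (x - 6)^2.

{M2, M4, M5}: invariant factors x - 6, x - 6, x - 6.

Matrices are similar if and only if their invariant-factor lists agree; the partition into similarity classes is {M1, M3}, {M2, M4, M5}.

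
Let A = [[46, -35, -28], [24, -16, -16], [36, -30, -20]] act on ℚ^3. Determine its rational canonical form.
The invariant factors of A (the non-unit diagonal entries of the Smith normal form of xI - A over ℚ[x]) are x - 4, (x - 4)(x - 2), each dividing the next. The characteristic polynomial is their product, (x - 4)^2(x - 2).

The rational canonical form is the block-diagonal matrix of companion matrices C(f_i):
R = [[4, 0, 0], [0, 0, -8], [0, 1, 6]].

R = [[4, 0, 0], [0, 0, -8], [0, 1, 6]]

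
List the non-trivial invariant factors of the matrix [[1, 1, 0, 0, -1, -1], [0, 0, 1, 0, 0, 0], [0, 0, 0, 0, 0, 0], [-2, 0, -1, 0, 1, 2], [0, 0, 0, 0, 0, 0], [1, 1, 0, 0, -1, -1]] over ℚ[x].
The Jordan structure of A has elementary divisors x^3, x^2, x. Arranging the block sizes at each eigenvalue in decreasing order and taking row products gives the invariant factors.

Invariant factors (smallest first, each dividing the next): x, x^2, x^3.

Check: the last factor x^3 is the minimal polynomial, and the product x^6 is the characteristic polynomial.

x, x^2, x^3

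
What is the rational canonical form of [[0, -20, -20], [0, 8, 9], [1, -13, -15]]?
R = [[0, 0, -20], [1, 0, -17], [0, 1, -7]]

The invariant factors of A (the non-unit diagonal entries of the Smith normal form of xI - A over ℚ[x]) are (x + 4)(x^2 + 3x + 5), each dividing the next. The characteristic polynomial is their product, (x + 4)(x^2 + 3x + 5).

The rational canonical form is the block-diagonal matrix of companion matrices C(f_i):
R = [[0, 0, -20], [1, 0, -17], [0, 1, -7]].

Note the characteristic polynomial does not split into linear factors over ℚ, so A has no Jordan form over ℚ; the rational canonical form exists over any field.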